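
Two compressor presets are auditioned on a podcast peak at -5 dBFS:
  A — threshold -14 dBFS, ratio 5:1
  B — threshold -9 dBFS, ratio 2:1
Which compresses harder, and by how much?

A, by 5.2 dB

A: 9 dB over, compressed to 1.8 dB over, so 7.2 dB of GR.
B: 4 dB over, compressed to 2 dB over, so 2 dB of GR.
A applies 5.2 dB more gain reduction.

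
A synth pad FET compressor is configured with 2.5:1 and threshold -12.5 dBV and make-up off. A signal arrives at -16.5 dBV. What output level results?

-16.5 dBV

-16.5 dBV is 4 dB below the -12.5 dBV threshold, so no gain reduction is applied.
Output = input = -16.5 dBV.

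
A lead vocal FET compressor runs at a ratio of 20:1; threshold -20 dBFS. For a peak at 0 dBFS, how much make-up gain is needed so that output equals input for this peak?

Without make-up, output = threshold + overshoot/20 = -20 + 1 = -19 dBFS.
Gap to target: 19 dB.

19 dB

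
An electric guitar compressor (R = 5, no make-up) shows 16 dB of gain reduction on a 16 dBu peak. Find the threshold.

Gain reduction = 16 − 0 = 16 dB; output overshoot = GR / (R − 1) = 16 / 4 = 4 dB.
Threshold = output − output overshoot = 0 − 4 = -4 dBu.

-4 dBu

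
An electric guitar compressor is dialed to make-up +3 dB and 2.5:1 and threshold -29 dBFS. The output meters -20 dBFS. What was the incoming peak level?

-14 dBFS

Stripping the +3 dB make-up gives -23 dBFS at the gain stage.
The compressed level sits -23 − (-29) = 6 dB over threshold.
Before 2.5:1 compression the overshoot was 6 × 2.5 = 15 dB, so input = -29 + 15 = -14 dBFS.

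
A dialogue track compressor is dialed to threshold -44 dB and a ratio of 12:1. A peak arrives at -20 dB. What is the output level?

-20 dB sits 24 dB over threshold.
12:1 compression reduces that to 24/12 = 2 dB over.
Output = -44 + 2 = -42 dB.

-42 dB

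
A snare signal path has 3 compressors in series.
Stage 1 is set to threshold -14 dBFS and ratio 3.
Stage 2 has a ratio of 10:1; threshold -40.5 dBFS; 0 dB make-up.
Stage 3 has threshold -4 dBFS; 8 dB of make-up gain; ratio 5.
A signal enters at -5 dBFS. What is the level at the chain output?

-29.55 dBFS

Stage 1: overshoot 9 dB → 9/3 = 3 dB → -11 dBFS.
Stage 2: -11 dBFS is 29.5 dB over -40.5 dBFS; at 10:1 that becomes 2.95 dB over, giving -37.55 dBFS.
Stage 3: -37.55 dBFS is at or below the -4 dBFS threshold — no compression; make-up brings it to -29.55 dBFS.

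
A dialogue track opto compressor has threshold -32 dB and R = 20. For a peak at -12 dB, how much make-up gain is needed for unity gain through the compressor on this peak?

19 dB

Overshoot 20 dB → 20/20 = 1 dB after compression, so the compressed level is -32 + 1 = -31 dB.
Make-up = target − compressed = -12 − (-31) = 19 dB.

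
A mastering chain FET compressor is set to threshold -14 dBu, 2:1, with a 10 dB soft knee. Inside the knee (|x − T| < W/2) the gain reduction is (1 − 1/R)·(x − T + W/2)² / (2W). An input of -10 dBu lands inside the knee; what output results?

-12.025 dBu

x − T + W/2 = -10 − (-14) + 5 = 9.
GR = (1 − 1/2) × 9² / 20 = 0.5 × 81 / 20 = 2.025 dB.
Output = -10 − 2.025 = -12.025 dBu.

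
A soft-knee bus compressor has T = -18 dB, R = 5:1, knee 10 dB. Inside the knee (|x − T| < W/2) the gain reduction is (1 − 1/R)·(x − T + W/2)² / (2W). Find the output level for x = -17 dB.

-18.44 dB

x − T + W/2 = -17 − (-18) + 5 = 6.
GR = (1 − 1/5) × 6² / 20 = 0.8 × 36 / 20 = 1.44 dB.
Output = -17 − 1.44 = -18.44 dB.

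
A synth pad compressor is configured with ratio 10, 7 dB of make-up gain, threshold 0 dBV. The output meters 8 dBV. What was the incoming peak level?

10 dBV

Remove make-up: 8 − 7 = 1 dBV.
Post-compression overshoot = 1 − 0 = 1 dB.
Before 10:1 compression the overshoot was 1 × 10 = 10 dB, so input = 0 + 10 = 10 dBV.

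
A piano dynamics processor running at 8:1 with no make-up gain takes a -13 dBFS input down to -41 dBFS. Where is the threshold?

-45 dBFS

Gain reduction = -13 − (-41) = 28 dB; output overshoot = GR / (R − 1) = 28 / 7 = 4 dB.
Threshold = output − output overshoot = -41 − 4 = -45 dBFS.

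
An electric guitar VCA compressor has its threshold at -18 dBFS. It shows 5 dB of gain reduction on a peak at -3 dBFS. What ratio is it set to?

1.5:1

Input overshoot = -3 − (-18) = 15 dB.
Output overshoot = 15 − 5 = 10 dB.
Ratio = input overshoot / output overshoot = 15 / 10 = 1.5.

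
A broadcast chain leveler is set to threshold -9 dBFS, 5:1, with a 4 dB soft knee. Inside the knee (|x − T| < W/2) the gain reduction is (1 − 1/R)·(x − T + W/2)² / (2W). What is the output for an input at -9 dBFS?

-9.4 dBFS

x − T + W/2 = -9 − (-9) + 2 = 2.
GR = (1 − 1/5) × 2² / 8 = 0.8 × 4 / 8 = 0.4 dB.
Output = -9 − 0.4 = -9.4 dBFS.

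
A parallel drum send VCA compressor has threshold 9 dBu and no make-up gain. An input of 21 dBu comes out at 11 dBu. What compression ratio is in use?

Input overshoot = 21 − 9 = 12 dB; output overshoot = 11 − 9 = 2 dB.
Ratio = 12 / 2 = 6.

6:1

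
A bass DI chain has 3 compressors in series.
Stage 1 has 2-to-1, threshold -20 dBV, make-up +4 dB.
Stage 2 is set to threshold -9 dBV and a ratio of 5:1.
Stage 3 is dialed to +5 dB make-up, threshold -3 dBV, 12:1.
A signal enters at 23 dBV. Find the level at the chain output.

-1.1 dBV

Stage 1: overshoot 43 dB → 43/2 = 21.5 dB → 1.5 dBV; +4 dB make-up → 5.5 dBV.
Stage 2: 14.5 dB above -9 dBV, reduced 5:1 to 2.9 dB above → -6.1 dBV.
Stage 3: -6.1 dBV ≤ -3 dBV, so stage 3 doesn't engage; make-up brings it to -1.1 dBV.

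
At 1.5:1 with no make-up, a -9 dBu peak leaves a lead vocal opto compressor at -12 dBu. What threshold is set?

Let T be the threshold. Output overshoot = (input overshoot)/R, so -12 − T = (-9 − T)/1.5.
1.5·(-12 − T) = -9 − T → 0.5·T = -18 − (-9) = -9.
T = -9/0.5 = -18 dBu.

-18 dBu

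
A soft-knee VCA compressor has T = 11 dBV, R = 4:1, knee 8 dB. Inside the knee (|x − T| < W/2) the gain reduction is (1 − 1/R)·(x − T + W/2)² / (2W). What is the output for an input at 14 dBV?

x − T + W/2 = 14 − 11 + 4 = 7.
GR = (1 − 1/4) × 7² / 16 = 0.75 × 49 / 16 = 2.296875 dB.
Output = 14 − 2.296875 = 11.703125 dBV.

11.703125 dBV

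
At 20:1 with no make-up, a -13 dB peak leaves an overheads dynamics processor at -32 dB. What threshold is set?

Input is 20 dB above T (since output overshoot × R = input overshoot: (-32 − T)·20 = -13 − T gives T = -33 dB).
Check: -33 + (-13 − (-33))/20 = -33 + 1 = -32 dB. ✓

-33 dB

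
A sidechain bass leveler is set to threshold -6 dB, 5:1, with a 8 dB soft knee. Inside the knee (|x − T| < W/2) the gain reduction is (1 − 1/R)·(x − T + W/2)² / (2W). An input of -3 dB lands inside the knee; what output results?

x − T + W/2 = -3 − (-6) + 4 = 7.
GR = (1 − 1/5) × 7² / 16 = 0.8 × 49 / 16 = 2.45 dB.
Output = -3 − 2.45 = -5.45 dB.

-5.45 dB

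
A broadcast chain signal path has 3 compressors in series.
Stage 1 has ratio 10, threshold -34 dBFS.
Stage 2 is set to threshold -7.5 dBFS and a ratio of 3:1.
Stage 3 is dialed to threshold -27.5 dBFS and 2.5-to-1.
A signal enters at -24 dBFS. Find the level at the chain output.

-33 dBFS

Stage 1: -24 dBFS is 10 dB over -34 dBFS; at 10:1 that becomes 1 dB over, giving -33 dBFS.
Stage 2: -33 dBFS is at or below the -7.5 dBFS threshold — no compression; output -33 dBFS.
Stage 3: -33 dBFS ≤ -27.5 dBFS, so stage 3 doesn't engage; output -33 dBFS.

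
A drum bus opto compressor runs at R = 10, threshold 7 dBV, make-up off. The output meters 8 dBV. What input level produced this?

17 dBV

The compressed level sits 8 − 7 = 1 dB over threshold.
Input overshoot = R × output overshoot = 10 dB → input = 7 + 10 = 17 dBV.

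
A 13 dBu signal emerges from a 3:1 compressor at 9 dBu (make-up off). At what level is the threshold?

7 dBu

Gain reduction = 13 − 9 = 4 dB; output overshoot = GR / (R − 1) = 4 / 2 = 2 dB.
Threshold = output − output overshoot = 9 − 2 = 7 dBu.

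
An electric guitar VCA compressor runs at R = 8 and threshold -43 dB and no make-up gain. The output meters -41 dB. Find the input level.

That's 2 dB above the -43 dB threshold.
Undo the ratio: input overshoot = 2 × 8 = 16 dB, giving input = -27 dB.

-27 dB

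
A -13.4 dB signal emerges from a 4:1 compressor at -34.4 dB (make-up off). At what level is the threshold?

Input is 28 dB above T (since output overshoot × R = input overshoot: (-34.4 − T)·4 = -13.4 − T gives T = -41.4 dB).
Check: -41.4 + (-13.4 − (-41.4))/4 = -41.4 + 7 = -34.4 dB. ✓

-41.4 dB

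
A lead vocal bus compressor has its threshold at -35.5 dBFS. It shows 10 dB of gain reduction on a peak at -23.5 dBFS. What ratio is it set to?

Input overshoot = -23.5 − (-35.5) = 12 dB.
Output overshoot = 12 − 10 = 2 dB.
Ratio = input overshoot / output overshoot = 12 / 2 = 6.

6:1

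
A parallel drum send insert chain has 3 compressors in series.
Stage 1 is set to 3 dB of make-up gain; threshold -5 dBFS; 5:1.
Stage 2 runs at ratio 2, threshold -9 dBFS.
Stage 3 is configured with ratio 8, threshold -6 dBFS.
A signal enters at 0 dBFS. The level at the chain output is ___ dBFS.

Stage 1: 0 dBFS is 5 dB over -5 dBFS; at 5:1 that becomes 1 dB over, giving -4 dBFS; +3 dB make-up → -1 dBFS.
Stage 2: -1 dBFS is 8 dB over -9 dBFS; at 2:1 that becomes 4 dB over, giving -5 dBFS.
Stage 3: overshoot 1 dB → 1/8 = 0.125 dB → -5.875 dBFS.

-5.875 dBFS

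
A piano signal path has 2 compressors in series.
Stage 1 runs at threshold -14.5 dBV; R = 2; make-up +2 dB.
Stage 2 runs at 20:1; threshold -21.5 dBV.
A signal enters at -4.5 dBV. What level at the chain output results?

Stage 1: -4.5 dBV is 10 dB over -14.5 dBV; at 2:1 that becomes 5 dB over, giving -9.5 dBV; +2 dB make-up → -7.5 dBV.
Stage 2: -7.5 dBV is 14 dB over -21.5 dBV; at 20:1 that becomes 0.7 dB over, giving -20.8 dBV.

-20.8 dBV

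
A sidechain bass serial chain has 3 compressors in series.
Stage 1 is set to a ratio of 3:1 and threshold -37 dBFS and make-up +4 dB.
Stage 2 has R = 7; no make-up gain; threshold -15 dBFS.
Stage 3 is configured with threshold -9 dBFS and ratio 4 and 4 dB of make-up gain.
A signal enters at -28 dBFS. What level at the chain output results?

-26 dBFS

Stage 1: overshoot 9 dB → 9/3 = 3 dB → -34 dBFS; +4 dB make-up → -30 dBFS.
Stage 2: -30 dBFS is at or below the -15 dBFS threshold — no compression; output -30 dBFS.
Stage 3: -30 dBFS is at or below the -9 dBFS threshold — no compression; make-up brings it to -26 dBFS.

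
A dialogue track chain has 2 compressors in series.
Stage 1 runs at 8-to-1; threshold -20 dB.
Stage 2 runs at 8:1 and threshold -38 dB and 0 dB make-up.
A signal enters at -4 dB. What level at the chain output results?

-35.5 dB

Stage 1: overshoot 16 dB → 16/8 = 2 dB → -18 dB.
Stage 2: -18 dB is 20 dB over -38 dB; at 8:1 that becomes 2.5 dB over, giving -35.5 dB.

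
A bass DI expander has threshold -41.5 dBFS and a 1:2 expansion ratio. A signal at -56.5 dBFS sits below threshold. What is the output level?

The input is 15 dB below the -41.5 dBFS threshold.
A 1:2 expander multiplies undershoot by 2: 15 × 2 = 30 dB below threshold.
Output = -41.5 − 30 = -71.5 dBFS.

-71.5 dBFS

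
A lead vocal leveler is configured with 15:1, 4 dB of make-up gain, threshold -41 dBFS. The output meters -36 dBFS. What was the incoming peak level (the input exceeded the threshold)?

Before make-up, the level was -36 − 4 = -40 dBFS.
The compressed level sits -40 − (-41) = 1 dB over threshold.
Input overshoot = R × output overshoot = 15 dB → input = -41 + 15 = -26 dBFS.

-26 dBFS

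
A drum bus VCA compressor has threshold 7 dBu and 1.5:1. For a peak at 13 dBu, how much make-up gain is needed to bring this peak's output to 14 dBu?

3 dB

Overshoot 6 dB → 6/1.5 = 4 dB after compression, so the compressed level is 7 + 4 = 11 dBu.
Make-up = target − compressed = 14 − 11 = 3 dB.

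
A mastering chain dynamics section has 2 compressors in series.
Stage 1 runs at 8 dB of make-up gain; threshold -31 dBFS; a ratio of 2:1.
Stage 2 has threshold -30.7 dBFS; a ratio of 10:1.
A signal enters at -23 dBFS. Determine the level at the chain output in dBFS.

Stage 1: -23 dBFS is 8 dB over -31 dBFS; at 2:1 that becomes 4 dB over, giving -27 dBFS; +8 dB make-up → -19 dBFS.
Stage 2: -19 dBFS is 11.7 dB over -30.7 dBFS; at 10:1 that becomes 1.17 dB over, giving -29.53 dBFS.

-29.53 dBFS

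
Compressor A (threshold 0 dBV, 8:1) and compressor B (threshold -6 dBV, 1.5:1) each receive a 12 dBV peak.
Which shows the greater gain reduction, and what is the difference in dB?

A: GR = 12 − 12/8 = 10.5 dB.
B: GR = 18 − 18/1.5 = 6 dB.
A reduces 4.5 dB more.

A, by 4.5 dB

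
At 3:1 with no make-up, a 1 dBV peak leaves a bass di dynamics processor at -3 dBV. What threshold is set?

-5 dBV

Let T be the threshold. Output overshoot = (input overshoot)/R, so -3 − T = (1 − T)/3.
3·(-3 − T) = 1 − T → 2·T = -9 − 1 = -10.
T = -10/2 = -5 dBV.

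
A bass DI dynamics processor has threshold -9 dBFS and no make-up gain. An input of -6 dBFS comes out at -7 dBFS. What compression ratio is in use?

Input overshoot = -6 − (-9) = 3 dB; output overshoot = -7 − (-9) = 2 dB.
Ratio = 3 / 2 = 1.5.

1.5:1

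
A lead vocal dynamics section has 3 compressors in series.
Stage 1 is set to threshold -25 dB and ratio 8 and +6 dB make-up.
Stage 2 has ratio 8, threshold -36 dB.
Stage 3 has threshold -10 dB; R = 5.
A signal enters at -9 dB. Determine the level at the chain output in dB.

-33.625 dB

Stage 1: overshoot 16 dB → 16/8 = 2 dB → -23 dB; +6 dB make-up → -17 dB.
Stage 2: -17 dB is 19 dB over -36 dB; at 8:1 that becomes 2.375 dB over, giving -33.625 dB.
Stage 3: -33.625 dB is at or below the -10 dB threshold — no compression; output -33.625 dB.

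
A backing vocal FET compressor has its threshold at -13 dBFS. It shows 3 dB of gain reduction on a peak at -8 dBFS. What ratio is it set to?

2.5:1

Input overshoot = -8 − (-13) = 5 dB.
Output overshoot = 5 − 3 = 2 dB.
Ratio = input overshoot / output overshoot = 5 / 2 = 2.5.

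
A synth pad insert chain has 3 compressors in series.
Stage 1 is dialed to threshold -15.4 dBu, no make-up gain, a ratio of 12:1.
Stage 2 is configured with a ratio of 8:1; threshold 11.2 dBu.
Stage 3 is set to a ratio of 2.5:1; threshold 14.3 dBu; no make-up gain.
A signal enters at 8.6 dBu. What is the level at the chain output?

-13.4 dBu

Stage 1: 8.6 dBu is 24 dB over -15.4 dBu; at 12:1 that becomes 2 dB over, giving -13.4 dBu.
Stage 2: -13.4 dBu ≤ 11.2 dBu, so stage 2 doesn't engage; output -13.4 dBu.
Stage 3: below threshold (-13.4 ≤ 14.3); passes unchanged; output -13.4 dBu.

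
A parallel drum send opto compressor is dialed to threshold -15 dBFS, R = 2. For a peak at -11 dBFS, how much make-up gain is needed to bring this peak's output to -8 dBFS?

5 dB

Without make-up, output = threshold + overshoot/2 = -15 + 2 = -13 dBFS.
Gap to target: 5 dB.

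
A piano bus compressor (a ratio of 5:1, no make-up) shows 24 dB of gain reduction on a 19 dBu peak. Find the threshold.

-11 dBu

Input is 30 dB above T (since output overshoot × R = input overshoot: (-5 − T)·5 = 19 − T gives T = -11 dBu).
Check: -11 + (19 − (-11))/5 = -11 + 6 = -5 dBu. ✓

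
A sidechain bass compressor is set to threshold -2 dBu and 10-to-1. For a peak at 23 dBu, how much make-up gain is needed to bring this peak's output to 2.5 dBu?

2 dB

The peak compresses to -2 + 25/10 = 0.5 dBu.
To reach 2.5 dBu requires 2.5 − 0.5 = 2 dB of make-up.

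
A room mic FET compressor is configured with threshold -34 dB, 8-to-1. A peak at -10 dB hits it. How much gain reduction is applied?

-10 dB exceeds the threshold by 24 dB.
After 8:1 compression the overshoot becomes 24/8 = 3 dB.
So the signal is attenuated by 24 − 3 = 21 dB.

21 dB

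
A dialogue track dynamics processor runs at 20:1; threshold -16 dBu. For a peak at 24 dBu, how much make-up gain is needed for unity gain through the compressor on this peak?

Overshoot 40 dB → 40/20 = 2 dB after compression, so the compressed level is -16 + 2 = -14 dBu.
Make-up = target − compressed = 24 − (-14) = 38 dB.

38 dB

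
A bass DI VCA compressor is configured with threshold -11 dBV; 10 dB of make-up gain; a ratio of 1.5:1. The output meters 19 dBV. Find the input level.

19 dBV

Before make-up, the level was 19 − 10 = 9 dBV.
The compressed level sits 9 − (-11) = 20 dB over threshold.
Input overshoot = R × output overshoot = 30 dB → input = -11 + 30 = 19 dBV.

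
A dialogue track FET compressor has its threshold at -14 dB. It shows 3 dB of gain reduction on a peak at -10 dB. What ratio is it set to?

4:1

Input overshoot = -10 − (-14) = 4 dB.
Output overshoot = 4 − 3 = 1 dB.
Ratio = input overshoot / output overshoot = 4 / 1 = 4.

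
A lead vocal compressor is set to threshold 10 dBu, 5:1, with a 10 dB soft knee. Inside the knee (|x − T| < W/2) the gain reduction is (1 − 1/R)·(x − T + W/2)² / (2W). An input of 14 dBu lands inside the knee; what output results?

x − T + W/2 = 14 − 10 + 5 = 9.
GR = (1 − 1/5) × 9² / 20 = 0.8 × 81 / 20 = 3.24 dB.
Output = 14 − 3.24 = 10.76 dBu.

10.76 dBu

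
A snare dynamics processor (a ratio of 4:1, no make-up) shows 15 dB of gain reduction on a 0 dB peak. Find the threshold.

-20 dB

Input is 20 dB above T (since output overshoot × R = input overshoot: (-15 − T)·4 = 0 − T gives T = -20 dB).
Check: -20 + (0 − (-20))/4 = -20 + 5 = -15 dB. ✓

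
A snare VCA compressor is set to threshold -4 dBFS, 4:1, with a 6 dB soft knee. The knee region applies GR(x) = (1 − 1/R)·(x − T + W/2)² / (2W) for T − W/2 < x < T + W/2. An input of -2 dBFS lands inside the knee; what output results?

-3.5625 dBFS

x − T + W/2 = -2 − (-4) + 3 = 5.
GR = (1 − 1/4) × 5² / 12 = 0.75 × 25 / 12 = 1.5625 dB.
Output = -2 − 1.5625 = -3.5625 dBFS.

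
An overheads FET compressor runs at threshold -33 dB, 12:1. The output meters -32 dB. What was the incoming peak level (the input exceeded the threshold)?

-21 dB

The compressed level sits -32 − (-33) = 1 dB over threshold.
Undo the ratio: input overshoot = 1 × 12 = 12 dB, giving input = -21 dB.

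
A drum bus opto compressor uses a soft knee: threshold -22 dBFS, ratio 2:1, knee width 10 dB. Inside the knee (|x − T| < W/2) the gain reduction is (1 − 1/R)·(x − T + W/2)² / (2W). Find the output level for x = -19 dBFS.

-20.6 dBFS

x − T + W/2 = -19 − (-22) + 5 = 8.
GR = (1 − 1/2) × 8² / 20 = 0.5 × 64 / 20 = 1.6 dB.
Output = -19 − 1.6 = -20.6 dBFS.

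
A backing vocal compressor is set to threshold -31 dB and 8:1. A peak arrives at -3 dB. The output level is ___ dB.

The input is 28 dB above the -31 dB threshold.
At 8:1 the overshoot is divided by 8, leaving 3.5 dB above threshold.
That puts the output at -27.5 dB.

-27.5 dB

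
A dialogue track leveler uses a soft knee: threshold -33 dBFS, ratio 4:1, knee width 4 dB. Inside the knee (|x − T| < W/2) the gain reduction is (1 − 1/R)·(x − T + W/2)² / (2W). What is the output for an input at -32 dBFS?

x − T + W/2 = -32 − (-33) + 2 = 3.
GR = (1 − 1/4) × 3² / 8 = 0.75 × 9 / 8 = 0.84375 dB.
Output = -32 − 0.84375 = -32.84375 dBFS.

-32.84375 dBFS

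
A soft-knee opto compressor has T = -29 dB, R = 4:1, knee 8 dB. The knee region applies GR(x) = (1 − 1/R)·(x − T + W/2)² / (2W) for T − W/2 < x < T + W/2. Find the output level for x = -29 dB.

-29.75 dB

x − T + W/2 = -29 − (-29) + 4 = 4.
GR = (1 − 1/4) × 4² / 16 = 0.75 × 16 / 16 = 0.75 dB.
Output = -29 − 0.75 = -29.75 dB.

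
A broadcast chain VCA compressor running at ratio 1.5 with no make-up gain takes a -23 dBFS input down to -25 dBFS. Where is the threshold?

-29 dBFS

Let T be the threshold. Output overshoot = (input overshoot)/R, so -25 − T = (-23 − T)/1.5.
1.5·(-25 − T) = -23 − T → 0.5·T = -37.5 − (-23) = -14.5.
T = -14.5/0.5 = -29 dBFS.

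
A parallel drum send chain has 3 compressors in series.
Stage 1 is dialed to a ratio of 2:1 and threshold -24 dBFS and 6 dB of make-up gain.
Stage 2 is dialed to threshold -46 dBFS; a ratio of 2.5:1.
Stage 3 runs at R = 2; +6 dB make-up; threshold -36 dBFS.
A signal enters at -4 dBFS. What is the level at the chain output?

Stage 1: -4 dBFS is 20 dB over -24 dBFS; at 2:1 that becomes 10 dB over, giving -14 dBFS; +6 dB make-up → -8 dBFS.
Stage 2: 38 dB above -46 dBFS, reduced 2.5:1 to 15.2 dB above → -30.8 dBFS.
Stage 3: -30.8 dBFS is 5.2 dB over -36 dBFS; at 2:1 that becomes 2.6 dB over, giving -33.4 dBFS; +6 dB make-up → -27.4 dBFS.

-27.4 dBFS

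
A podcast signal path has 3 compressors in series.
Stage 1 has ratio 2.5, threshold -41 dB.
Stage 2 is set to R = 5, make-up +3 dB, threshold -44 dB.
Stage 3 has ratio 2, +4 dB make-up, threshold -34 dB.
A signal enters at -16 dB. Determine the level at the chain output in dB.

-34.4 dB

Stage 1: -16 dB is 25 dB over -41 dB; at 2.5:1 that becomes 10 dB over, giving -31 dB.
Stage 2: 13 dB above -44 dB, reduced 5:1 to 2.6 dB above → -41.4 dB; +3 dB make-up → -38.4 dB.
Stage 3: below threshold (-38.4 ≤ -34); passes unchanged; make-up brings it to -34.4 dB.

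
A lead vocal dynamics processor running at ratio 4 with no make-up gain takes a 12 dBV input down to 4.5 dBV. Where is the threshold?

2 dBV

Gain reduction = 12 − 4.5 = 7.5 dB; output overshoot = GR / (R − 1) = 7.5 / 3 = 2.5 dB.
Threshold = output − output overshoot = 4.5 − 2.5 = 2 dBV.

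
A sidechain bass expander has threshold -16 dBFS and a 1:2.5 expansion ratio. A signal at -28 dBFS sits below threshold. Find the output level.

Undershoot = (-16) − (-28) = 12 dB.
At 1:2.5, that expands to 30 dB under threshold.
Output = -16 − 30 = -46 dBFS.

-46 dBFS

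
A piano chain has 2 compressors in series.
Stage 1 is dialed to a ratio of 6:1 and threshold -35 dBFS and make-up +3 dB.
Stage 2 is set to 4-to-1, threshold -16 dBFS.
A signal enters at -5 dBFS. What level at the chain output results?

Stage 1: -5 dBFS is 30 dB over -35 dBFS; at 6:1 that becomes 5 dB over, giving -30 dBFS; +3 dB make-up → -27 dBFS.
Stage 2: -27 dBFS ≤ -16 dBFS, so stage 2 doesn't engage; output -27 dBFS.

-27 dBFS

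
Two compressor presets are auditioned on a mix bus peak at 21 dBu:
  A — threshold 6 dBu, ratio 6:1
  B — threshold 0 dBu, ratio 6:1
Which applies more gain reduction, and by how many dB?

A: GR = 15 − 15/6 = 12.5 dB.
B: GR = 21 − 21/6 = 17.5 dB.
Difference: 5 dB in favour of B.

B, by 5 dB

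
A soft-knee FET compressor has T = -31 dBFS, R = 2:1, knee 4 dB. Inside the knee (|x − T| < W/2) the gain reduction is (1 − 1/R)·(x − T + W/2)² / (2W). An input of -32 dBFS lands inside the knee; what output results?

x − T + W/2 = -32 − (-31) + 2 = 1.
GR = (1 − 1/2) × 1² / 8 = 0.5 × 1 / 8 = 0.0625 dB.
Output = -32 − 0.0625 = -32.0625 dBFS.

-32.0625 dBFS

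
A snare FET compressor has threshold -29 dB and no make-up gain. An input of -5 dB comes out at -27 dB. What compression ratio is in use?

Input overshoot = -5 − (-29) = 24 dB; output overshoot = -27 − (-29) = 2 dB.
Ratio = 24 / 2 = 12.

12:1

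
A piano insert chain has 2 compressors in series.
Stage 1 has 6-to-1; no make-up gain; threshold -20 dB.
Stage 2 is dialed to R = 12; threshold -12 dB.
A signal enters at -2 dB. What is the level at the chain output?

Stage 1: -2 dB is 18 dB over -20 dB; at 6:1 that becomes 3 dB over, giving -17 dB.
Stage 2: -17 dB ≤ -12 dB, so stage 2 doesn't engage; output -17 dB.

-17 dB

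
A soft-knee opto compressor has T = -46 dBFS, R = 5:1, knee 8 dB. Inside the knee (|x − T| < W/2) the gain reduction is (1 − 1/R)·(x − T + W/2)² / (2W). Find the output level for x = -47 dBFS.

-47.45 dBFS

x − T + W/2 = -47 − (-46) + 4 = 3.
GR = (1 − 1/5) × 3² / 16 = 0.8 × 9 / 16 = 0.45 dB.
Output = -47 − 0.45 = -47.45 dBFS.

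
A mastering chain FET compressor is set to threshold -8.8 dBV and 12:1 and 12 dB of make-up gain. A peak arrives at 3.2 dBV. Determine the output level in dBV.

The input is 12 dB above the -8.8 dBV threshold.
At 12:1 the overshoot is divided by 12, leaving 1 dB above threshold.
So the level is -8.8 + 1 = -7.8 dBV; make-up adds 12 dB, giving 4.2 dBV.

4.2 dBV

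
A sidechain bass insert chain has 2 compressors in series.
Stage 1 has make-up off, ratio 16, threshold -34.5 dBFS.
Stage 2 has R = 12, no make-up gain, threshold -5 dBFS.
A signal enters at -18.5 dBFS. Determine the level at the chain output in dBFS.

Stage 1: -18.5 dBFS is 16 dB over -34.5 dBFS; at 16:1 that becomes 1 dB over, giving -33.5 dBFS.
Stage 2: -33.5 dBFS ≤ -5 dBFS, so stage 2 doesn't engage; output -33.5 dBFS.

-33.5 dBFS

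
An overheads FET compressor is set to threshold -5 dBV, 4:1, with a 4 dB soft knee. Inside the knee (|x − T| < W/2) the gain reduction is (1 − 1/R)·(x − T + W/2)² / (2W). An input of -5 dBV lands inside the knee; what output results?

-5.375 dBV

x − T + W/2 = -5 − (-5) + 2 = 2.
GR = (1 − 1/4) × 2² / 8 = 0.75 × 4 / 8 = 0.375 dB.
Output = -5 − 0.375 = -5.375 dBV.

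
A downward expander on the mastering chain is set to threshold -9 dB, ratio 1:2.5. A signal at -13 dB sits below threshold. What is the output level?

Undershoot = (-9) − (-13) = 4 dB.
At 1:2.5, that expands to 10 dB under threshold.
Output = -9 − 10 = -19 dB.

-19 dB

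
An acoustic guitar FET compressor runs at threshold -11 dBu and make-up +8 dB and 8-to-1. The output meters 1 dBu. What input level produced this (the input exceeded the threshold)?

Stripping the +8 dB make-up gives -7 dBu at the gain stage.
That's 4 dB above the -11 dBu threshold.
Input overshoot = R × output overshoot = 32 dB → input = -11 + 32 = 21 dBu.

21 dBu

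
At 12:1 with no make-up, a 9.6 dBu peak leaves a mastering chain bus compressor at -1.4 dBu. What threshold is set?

Let T be the threshold. Output overshoot = (input overshoot)/R, so -1.4 − T = (9.6 − T)/12.
12·(-1.4 − T) = 9.6 − T → 11·T = -16.8 − 9.6 = -26.4.
T = -26.4/11 = -2.4 dBu.

-2.4 dBu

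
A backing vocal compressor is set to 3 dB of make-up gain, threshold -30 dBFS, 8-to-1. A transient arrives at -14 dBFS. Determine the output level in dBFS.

-25 dBFS

Overshoot: -14 − (-30) = 16 dB.
The 16 dB excess becomes 2 dB after 8:1 reduction.
That puts the output at -28 dBFS; make-up adds 3 dB, giving -25 dBFS.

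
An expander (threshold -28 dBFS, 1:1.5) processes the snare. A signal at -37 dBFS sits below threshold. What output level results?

-41.5 dBFS

Below threshold, a 1:1.5 expander applies gain = (1.5−1)×(T − x) of attenuation.
(1.5−1) × 9 = 4.5 dB, so output = -37 − 4.5 = -41.5 dBFS.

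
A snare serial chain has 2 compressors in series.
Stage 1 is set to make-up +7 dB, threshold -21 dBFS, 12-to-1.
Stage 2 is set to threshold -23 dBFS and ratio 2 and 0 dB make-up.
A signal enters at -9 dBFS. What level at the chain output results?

-18 dBFS

Stage 1: -9 dBFS is 12 dB over -21 dBFS; at 12:1 that becomes 1 dB over, giving -20 dBFS; +7 dB make-up → -13 dBFS.
Stage 2: 10 dB above -23 dBFS, reduced 2:1 to 5 dB above → -18 dBFS.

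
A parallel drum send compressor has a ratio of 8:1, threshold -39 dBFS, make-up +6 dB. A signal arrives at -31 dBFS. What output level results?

Overshoot: -31 − (-39) = 8 dB.
The 8 dB excess becomes 1 dB after 8:1 reduction.
That puts the output at -38 dBFS; make-up adds 6 dB, giving -32 dBFS.

-32 dBFS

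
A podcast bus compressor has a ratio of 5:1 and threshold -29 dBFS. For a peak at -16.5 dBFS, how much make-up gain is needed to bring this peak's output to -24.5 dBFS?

2 dB

Without make-up, output = threshold + overshoot/5 = -29 + 2.5 = -26.5 dBFS.
Gap to target: 2 dB.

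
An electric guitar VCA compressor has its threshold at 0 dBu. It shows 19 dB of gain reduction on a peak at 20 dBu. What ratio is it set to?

Input overshoot = 20 − 0 = 20 dB.
Output overshoot = 20 − 19 = 1 dB.
Ratio = input overshoot / output overshoot = 20 / 1 = 20.

20:1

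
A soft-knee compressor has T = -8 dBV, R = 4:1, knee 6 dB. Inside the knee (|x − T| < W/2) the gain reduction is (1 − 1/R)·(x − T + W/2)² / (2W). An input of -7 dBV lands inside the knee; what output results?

-8 dBV

x − T + W/2 = -7 − (-8) + 3 = 4.
GR = (1 − 1/4) × 4² / 12 = 0.75 × 16 / 12 = 1 dB.
Output = -7 − 1 = -8 dBV.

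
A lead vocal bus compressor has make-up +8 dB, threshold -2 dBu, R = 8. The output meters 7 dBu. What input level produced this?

6 dBu

Remove make-up: 7 − 8 = -1 dBu.
Post-compression overshoot = -1 − (-2) = 1 dB.
Before 8:1 compression the overshoot was 1 × 8 = 8 dB, so input = -2 + 8 = 6 dBu.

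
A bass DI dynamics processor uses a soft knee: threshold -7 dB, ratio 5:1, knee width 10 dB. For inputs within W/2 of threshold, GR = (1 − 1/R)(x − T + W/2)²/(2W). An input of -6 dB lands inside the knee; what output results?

-7.44 dB

x − T + W/2 = -6 − (-7) + 5 = 6.
GR = (1 − 1/5) × 6² / 20 = 0.8 × 36 / 20 = 1.44 dB.
Output = -6 − 1.44 = -7.44 dB.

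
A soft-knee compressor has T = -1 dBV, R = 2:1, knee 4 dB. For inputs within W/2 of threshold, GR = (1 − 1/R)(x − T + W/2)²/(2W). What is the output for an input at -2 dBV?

-2.0625 dBV

x − T + W/2 = -2 − (-1) + 2 = 1.
GR = (1 − 1/2) × 1² / 8 = 0.5 × 1 / 8 = 0.0625 dB.
Output = -2 − 0.0625 = -2.0625 dBV.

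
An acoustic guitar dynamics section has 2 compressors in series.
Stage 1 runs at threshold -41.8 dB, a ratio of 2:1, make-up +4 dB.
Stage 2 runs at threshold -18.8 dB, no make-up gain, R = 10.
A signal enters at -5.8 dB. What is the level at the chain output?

-19.8 dB

Stage 1: overshoot 36 dB → 36/2 = 18 dB → -23.8 dB; +4 dB make-up → -19.8 dB.
Stage 2: -19.8 dB is at or below the -18.8 dB threshold — no compression; output -19.8 dB.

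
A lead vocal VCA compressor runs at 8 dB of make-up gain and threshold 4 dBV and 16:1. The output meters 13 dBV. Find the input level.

Stripping the +8 dB make-up gives 5 dBV at the gain stage.
The compressed level sits 5 − 4 = 1 dB over threshold.
Input overshoot = R × output overshoot = 16 dB → input = 4 + 16 = 20 dBV.

20 dBV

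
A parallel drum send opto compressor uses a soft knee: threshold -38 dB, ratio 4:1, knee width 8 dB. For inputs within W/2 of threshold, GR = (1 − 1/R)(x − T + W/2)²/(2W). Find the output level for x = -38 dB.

-38.75 dB

x − T + W/2 = -38 − (-38) + 4 = 4.
GR = (1 − 1/4) × 4² / 16 = 0.75 × 16 / 16 = 0.75 dB.
Output = -38 − 0.75 = -38.75 dB.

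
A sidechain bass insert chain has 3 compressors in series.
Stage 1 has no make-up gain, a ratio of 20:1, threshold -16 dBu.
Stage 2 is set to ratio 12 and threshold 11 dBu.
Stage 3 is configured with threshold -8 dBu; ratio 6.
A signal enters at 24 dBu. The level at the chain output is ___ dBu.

-14 dBu

Stage 1: overshoot 40 dB → 40/20 = 2 dB → -14 dBu.
Stage 2: -14 dBu is at or below the 11 dBu threshold — no compression; output -14 dBu.
Stage 3: -14 dBu is at or below the -8 dBu threshold — no compression; output -14 dBu.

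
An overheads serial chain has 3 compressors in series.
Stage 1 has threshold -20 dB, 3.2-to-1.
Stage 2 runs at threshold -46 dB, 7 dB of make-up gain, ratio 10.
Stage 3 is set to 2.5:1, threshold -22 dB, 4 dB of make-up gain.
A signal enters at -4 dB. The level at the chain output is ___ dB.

-31.9 dB

Stage 1: overshoot 16 dB → 16/3.2 = 5 dB → -15 dB.
Stage 2: overshoot 31 dB → 31/10 = 3.1 dB → -42.9 dB; +7 dB make-up → -35.9 dB.
Stage 3: below threshold (-35.9 ≤ -22); passes unchanged; make-up brings it to -31.9 dB.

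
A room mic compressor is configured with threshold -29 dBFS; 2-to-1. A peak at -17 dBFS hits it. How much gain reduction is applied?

Overshoot = -17 − (-29) = 12 dB.
At 2:1, output sits 12/2 = 6 dB above threshold.
GR = overshoot in − overshoot out = 12 − 6 = 6 dB.

6 dB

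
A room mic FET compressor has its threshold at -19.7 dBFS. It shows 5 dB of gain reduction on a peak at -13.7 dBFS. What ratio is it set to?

Input overshoot = -13.7 − (-19.7) = 6 dB.
Output overshoot = 6 − 5 = 1 dB.
Ratio = input overshoot / output overshoot = 6 / 1 = 6.

6:1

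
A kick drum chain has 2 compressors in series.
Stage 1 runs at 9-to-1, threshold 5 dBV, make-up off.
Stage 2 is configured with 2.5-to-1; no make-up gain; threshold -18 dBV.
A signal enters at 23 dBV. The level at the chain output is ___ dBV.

-8 dBV

Stage 1: 23 dBV is 18 dB over 5 dBV; at 9:1 that becomes 2 dB over, giving 7 dBV.
Stage 2: 7 dBV is 25 dB over -18 dBV; at 2.5:1 that becomes 10 dB over, giving -8 dBV.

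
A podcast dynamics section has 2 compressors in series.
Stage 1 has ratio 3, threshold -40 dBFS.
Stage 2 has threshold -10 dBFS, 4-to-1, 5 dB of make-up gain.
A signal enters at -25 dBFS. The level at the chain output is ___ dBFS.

Stage 1: -25 dBFS is 15 dB over -40 dBFS; at 3:1 that becomes 5 dB over, giving -35 dBFS.
Stage 2: below threshold (-35 ≤ -10); passes unchanged; make-up brings it to -30 dBFS.

-30 dBFS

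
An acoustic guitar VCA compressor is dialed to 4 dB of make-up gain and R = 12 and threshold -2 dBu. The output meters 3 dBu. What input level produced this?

Before make-up, the level was 3 − 4 = -1 dBu.
Post-compression overshoot = -1 − (-2) = 1 dB.
Before 12:1 compression the overshoot was 1 × 12 = 12 dB, so input = -2 + 12 = 10 dBu.

10 dBu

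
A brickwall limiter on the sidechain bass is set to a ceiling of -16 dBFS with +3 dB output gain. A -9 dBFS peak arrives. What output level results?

The limiter clamps the peak to its -16 dBFS ceiling.
Output gain then adds 3 dB: -16 + 3 = -13 dBFS.

-13 dBFS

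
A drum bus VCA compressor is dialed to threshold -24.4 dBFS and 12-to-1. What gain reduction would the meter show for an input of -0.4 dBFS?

22 dB

Overshoot = -0.4 − (-24.4) = 24 dB.
After 12:1 compression the overshoot becomes 24/12 = 2 dB.
GR = overshoot in − overshoot out = 24 − 2 = 22 dB.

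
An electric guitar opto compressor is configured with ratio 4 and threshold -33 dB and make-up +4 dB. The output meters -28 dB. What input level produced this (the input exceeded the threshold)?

Remove make-up: -28 − 4 = -32 dB.
Post-compression overshoot = -32 − (-33) = 1 dB.
Before 4:1 compression the overshoot was 1 × 4 = 4 dB, so input = -33 + 4 = -29 dB.

-29 dB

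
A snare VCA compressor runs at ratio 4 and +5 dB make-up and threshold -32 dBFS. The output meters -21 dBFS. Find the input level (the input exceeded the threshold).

-8 dBFS

Stripping the +5 dB make-up gives -26 dBFS at the gain stage.
Post-compression overshoot = -26 − (-32) = 6 dB.
Before 4:1 compression the overshoot was 6 × 4 = 24 dB, so input = -32 + 24 = -8 dBFS.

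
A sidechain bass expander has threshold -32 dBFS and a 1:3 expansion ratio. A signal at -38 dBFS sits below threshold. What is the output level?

Below threshold, a 1:3 expander applies gain = (3−1)×(T − x) of attenuation.
(3−1) × 6 = 12 dB, so output = -38 − 12 = -50 dBFS.

-50 dBFS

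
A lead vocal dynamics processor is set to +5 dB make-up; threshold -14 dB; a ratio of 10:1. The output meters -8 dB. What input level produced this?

Remove make-up: -8 − 5 = -13 dB.
Post-compression overshoot = -13 − (-14) = 1 dB.
Undo the ratio: input overshoot = 1 × 10 = 10 dB, giving input = -4 dB.

-4 dB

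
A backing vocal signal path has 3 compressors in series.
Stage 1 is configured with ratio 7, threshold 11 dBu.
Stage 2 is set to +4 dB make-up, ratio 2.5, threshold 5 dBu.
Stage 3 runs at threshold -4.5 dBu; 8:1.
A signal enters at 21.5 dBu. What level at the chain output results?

-2.4375 dBu

Stage 1: 21.5 dBu is 10.5 dB over 11 dBu; at 7:1 that becomes 1.5 dB over, giving 12.5 dBu.
Stage 2: 7.5 dB above 5 dBu, reduced 2.5:1 to 3 dB above → 8 dBu; +4 dB make-up → 12 dBu.
Stage 3: 16.5 dB above -4.5 dBu, reduced 8:1 to 2.0625 dB above → -2.4375 dBu.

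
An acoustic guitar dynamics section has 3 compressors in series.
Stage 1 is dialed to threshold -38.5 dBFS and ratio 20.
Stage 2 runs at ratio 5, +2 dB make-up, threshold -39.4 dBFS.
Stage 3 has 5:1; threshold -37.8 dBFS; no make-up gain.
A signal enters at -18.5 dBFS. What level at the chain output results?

-37.644 dBFS

Stage 1: -18.5 dBFS is 20 dB over -38.5 dBFS; at 20:1 that becomes 1 dB over, giving -37.5 dBFS.
Stage 2: 1.9 dB above -39.4 dBFS, reduced 5:1 to 0.38 dB above → -39.02 dBFS; +2 dB make-up → -37.02 dBFS.
Stage 3: -37.02 dBFS is 0.78 dB over -37.8 dBFS; at 5:1 that becomes 0.156 dB over, giving -37.644 dBFS.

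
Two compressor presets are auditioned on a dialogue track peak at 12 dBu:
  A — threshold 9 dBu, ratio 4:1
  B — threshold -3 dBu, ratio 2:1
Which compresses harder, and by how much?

B, by 5.25 dB

A: 3 dB over, compressed to 0.75 dB over, so 2.25 dB of GR.
B: 15 dB over, compressed to 7.5 dB over, so 7.5 dB of GR.
B reduces 5.25 dB more.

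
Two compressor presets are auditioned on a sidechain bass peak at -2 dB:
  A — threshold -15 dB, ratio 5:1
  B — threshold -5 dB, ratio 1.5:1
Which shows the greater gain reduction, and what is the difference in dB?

A, by 9.4 dB

A: GR = 13 − 13/5 = 10.4 dB.
B: GR = 3 − 3/1.5 = 1 dB.
Difference: 9.4 dB in favour of A.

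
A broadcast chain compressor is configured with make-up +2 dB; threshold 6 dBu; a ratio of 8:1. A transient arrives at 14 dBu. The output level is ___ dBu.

9 dBu

Overshoot: 14 − 6 = 8 dB.
At 8:1 the overshoot is divided by 8, leaving 1 dB above threshold.
Output = 6 + 1 = 7 dBu; make-up adds 2 dB, giving 9 dBu.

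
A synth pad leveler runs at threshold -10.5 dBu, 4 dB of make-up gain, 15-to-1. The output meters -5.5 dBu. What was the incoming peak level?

4.5 dBu

Remove make-up: -5.5 − 4 = -9.5 dBu.
The compressed level sits -9.5 − (-10.5) = 1 dB over threshold.
Input overshoot = R × output overshoot = 15 dB → input = -10.5 + 15 = 4.5 dBu.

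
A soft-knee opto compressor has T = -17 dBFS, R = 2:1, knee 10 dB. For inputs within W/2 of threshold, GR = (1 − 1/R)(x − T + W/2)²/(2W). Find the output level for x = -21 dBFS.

-21.025 dBFS

x − T + W/2 = -21 − (-17) + 5 = 1.
GR = (1 − 1/2) × 1² / 20 = 0.5 × 1 / 20 = 0.025 dB.
Output = -21 − 0.025 = -21.025 dBFS.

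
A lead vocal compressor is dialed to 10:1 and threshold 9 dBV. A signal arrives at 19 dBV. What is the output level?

19 dBV sits 10 dB over threshold.
10:1 compression reduces that to 10/10 = 1 dB over.
So the level is 9 + 1 = 10 dBV.

10 dBV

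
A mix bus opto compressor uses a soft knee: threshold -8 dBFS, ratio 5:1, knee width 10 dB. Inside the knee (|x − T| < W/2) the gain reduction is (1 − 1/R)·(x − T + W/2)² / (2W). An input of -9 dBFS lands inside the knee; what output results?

-9.64 dBFS

x − T + W/2 = -9 − (-8) + 5 = 4.
GR = (1 − 1/5) × 4² / 20 = 0.8 × 16 / 20 = 0.64 dB.
Output = -9 − 0.64 = -9.64 dBFS.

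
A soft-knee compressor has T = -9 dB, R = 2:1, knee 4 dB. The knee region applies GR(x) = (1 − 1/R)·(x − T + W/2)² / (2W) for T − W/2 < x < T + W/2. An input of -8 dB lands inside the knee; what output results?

x − T + W/2 = -8 − (-9) + 2 = 3.
GR = (1 − 1/2) × 3² / 8 = 0.5 × 9 / 8 = 0.5625 dB.
Output = -8 − 0.5625 = -8.5625 dB.

-8.5625 dB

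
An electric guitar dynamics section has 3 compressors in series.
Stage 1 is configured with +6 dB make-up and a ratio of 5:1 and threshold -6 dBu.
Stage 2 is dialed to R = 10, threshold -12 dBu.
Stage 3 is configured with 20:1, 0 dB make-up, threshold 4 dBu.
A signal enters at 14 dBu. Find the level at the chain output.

-10.4 dBu

Stage 1: overshoot 20 dB → 20/5 = 4 dB → -2 dBu; +6 dB make-up → 4 dBu.
Stage 2: 4 dBu is 16 dB over -12 dBu; at 10:1 that becomes 1.6 dB over, giving -10.4 dBu.
Stage 3: below threshold (-10.4 ≤ 4); passes unchanged; output -10.4 dBu.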